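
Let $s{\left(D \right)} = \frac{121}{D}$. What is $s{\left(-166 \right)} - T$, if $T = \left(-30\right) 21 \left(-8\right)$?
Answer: $- \frac{836761}{166} \approx -5040.7$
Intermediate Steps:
$T = 5040$ ($T = \left(-630\right) \left(-8\right) = 5040$)
$s{\left(-166 \right)} - T = \frac{121}{-166} - 5040 = 121 \left(- \frac{1}{166}\right) - 5040 = - \frac{121}{166} - 5040 = - \frac{836761}{166}$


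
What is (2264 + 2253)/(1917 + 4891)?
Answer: 4517/6808 ≈ 0.66348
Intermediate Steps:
(2264 + 2253)/(1917 + 4891) = 4517/6808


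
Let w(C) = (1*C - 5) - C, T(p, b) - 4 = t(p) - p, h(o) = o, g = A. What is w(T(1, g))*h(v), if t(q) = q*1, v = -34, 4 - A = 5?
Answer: 170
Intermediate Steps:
A = -1 (A = 4 - 1*5 = 4 - 5 = -1)
g = -1
t(q) = q
T(p, b) = 4 (T(p, b) = 4 + (p - p) = 4 + 0 = 4)
w(C) = -5 (w(C) = (C - 5) - C = (-5 + C) - C = -5)
w(T(1, g))*h(v) = -5*(-34) = 170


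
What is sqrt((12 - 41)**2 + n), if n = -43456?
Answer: 3*I*sqrt(4735) ≈ 206.43*I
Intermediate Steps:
sqrt((12 - 41)**2 + n) = sqrt((12 - 41)**2 - 43456) = sqrt((-29)**2 - 43456) = sqrt(841 - 43456) = sqrt(-42615) = 3*I*sqrt(4735)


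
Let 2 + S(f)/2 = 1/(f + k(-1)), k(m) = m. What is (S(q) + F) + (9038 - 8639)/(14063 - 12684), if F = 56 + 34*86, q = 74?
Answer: 42802411/14381 ≈ 2976.3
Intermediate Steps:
F = 2980 (F = 56 + 2924 = 2980)
S(f) = -4 + 2/(-1 + f) (S(f) = -4 + 2/(f - 1) = -4 + 2/(-1 + f))
(S(q) + F) + (9038 - 8639)/(14063 - 12684) = (2*(3 - 2*74)/(-1 + 74) + 2980) + (9038 - 8639)/(14063 - 12684) = (2*(3 - 148)/73 + 2980) + 399/1379 = (2*(1/73)*(-145) + 2980) + 399*(1/1379) = (-290/73 + 2980) + 57/197 = 217250/73 + 57/197 = 42802411/14381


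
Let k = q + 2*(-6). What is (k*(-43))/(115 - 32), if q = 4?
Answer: 344/83 ≈ 4.1446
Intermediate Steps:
k = -8 (k = 4 + 2*(-6) = 4 - 12 = -8)
(k*(-43))/(115 - 32) = (-8*(-43))/(115 - 32) = 344/83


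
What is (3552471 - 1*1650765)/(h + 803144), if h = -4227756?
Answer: -950853/1712306 ≈ -0.55531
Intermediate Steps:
(3552471 - 1*1650765)/(h + 803144) = (3552471 - 1*1650765)/(-4227756 + 803144) = (3552471 - 1650765)/(-3424612) = 1901706*(-1/3424612) = -950853/1712306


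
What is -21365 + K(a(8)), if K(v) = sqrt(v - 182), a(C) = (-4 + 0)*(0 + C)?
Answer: -21365 + I*sqrt(214) ≈ -21365.0 + 14.629*I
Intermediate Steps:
a(C) = -4*C
K(v) = sqrt(-182 + v)
-21365 + K(a(8)) = -21365 + sqrt(-182 - 4*8) = -21365 + sqrt(-182 - 32) = -21365 + sqrt(-214) = -21365 + I*sqrt(214)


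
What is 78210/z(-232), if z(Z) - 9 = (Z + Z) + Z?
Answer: -26070/229 ≈ -113.84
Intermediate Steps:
z(Z) = 9 + 3*Z (z(Z) = 9 + ((Z + Z) + Z) = 9 + (2*Z + Z) = 9 + 3*Z)
78210/z(-232) = 78210/(9 + 3*(-232)) = 78210/(9 - 696) = 78210/(-687) = 78210*(-1/687) = -26070/229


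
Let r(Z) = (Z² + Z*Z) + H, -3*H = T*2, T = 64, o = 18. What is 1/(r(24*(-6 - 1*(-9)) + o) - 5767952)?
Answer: -3/17255384 ≈ -1.7386e-7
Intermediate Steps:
H = -128/3 (H = -64*2/3 = -⅓*128 = -128/3 ≈ -42.667)
r(Z) = -128/3 + 2*Z² (r(Z) = (Z² + Z*Z) - 128/3 = (Z² + Z²) - 128/3 = 2*Z² - 128/3 = -128/3 + 2*Z²)
1/(r(24*(-6 - 1*(-9)) + o) - 5767952) = 1/((-128/3 + 2*(24*(-6 - 1*(-9)) + 18)²) - 5767952) = 1/((-128/3 + 2*(24*(-6 + 9) + 18)²) - 5767952) = 1/((-128/3 + 2*(24*3 + 18)²) - 5767952) = 1/((-128/3 + 2*(72 + 18)²) - 5767952) = 1/((-128/3 + 2*90²) - 5767952) = 1/((-128/3 + 2*8100) - 5767952) = 1/((-128/3 + 16200) - 5767952) = 1/(48472/3 - 5767952) = 1/(-17255384/3) = -3/17255384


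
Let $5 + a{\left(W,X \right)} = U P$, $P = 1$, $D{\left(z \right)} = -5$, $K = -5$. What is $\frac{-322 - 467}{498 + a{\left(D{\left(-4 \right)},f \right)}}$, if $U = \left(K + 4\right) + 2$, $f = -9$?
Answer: $- \frac{789}{494} \approx -1.5972$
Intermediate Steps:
$U = 1$ ($U = \left(-5 + 4\right) + 2 = -1 + 2 = 1$)
$a{\left(W,X \right)} = -4$ ($a{\left(W,X \right)} = -5 + 1 \cdot 1 = -5 + 1 = -4$)
$\frac{-322 - 467}{498 + a{\left(D{\left(-4 \right)},f \right)}} = \frac{-322 - 467}{498 - 4} = - \frac{789}{494}$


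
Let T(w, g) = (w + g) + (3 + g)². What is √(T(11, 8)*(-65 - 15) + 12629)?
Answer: √1429 ≈ 37.802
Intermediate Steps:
T(w, g) = g + w + (3 + g)² (T(w, g) = (g + w) + (3 + g)² = g + w + (3 + g)²)
√(T(11, 8)*(-65 - 15) + 12629) = √((8 + 11 + (3 + 8)²)*(-65 - 15) + 12629) = √((8 + 11 + 11²)*(-80) + 12629) = √((8 + 11 + 121)*(-80) + 12629) = √(140*(-80) + 12629) = √(-11200 + 12629) = √1429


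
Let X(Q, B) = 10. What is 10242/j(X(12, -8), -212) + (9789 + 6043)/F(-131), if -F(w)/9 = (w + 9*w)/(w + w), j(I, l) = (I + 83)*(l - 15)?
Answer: -111563414/316665 ≈ -352.31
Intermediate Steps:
j(I, l) = (-15 + l)*(83 + I) (j(I, l) = (83 + I)*(-15 + l) = (-15 + l)*(83 + I))
F(w) = -45 (F(w) = -9*(w + 9*w)/(w + w) = -9*10*w/(2*w) = -9*10*w*1/(2*w) = -9*5 = -45)
10242/j(X(12, -8), -212) + (9789 + 6043)/F(-131) = 10242/(-1245 - 15*10 + 83*(-212) + 10*(-212)) + (9789 + 6043)/(-45) = 10242/(-1245 - 150 - 17596 - 2120) + 15832*(-1/45) = 10242/(-21111) - 15832/45 = 10242*(-1/21111) - 15832/45 = -3414/7037 - 15832/45 = -111563414/316665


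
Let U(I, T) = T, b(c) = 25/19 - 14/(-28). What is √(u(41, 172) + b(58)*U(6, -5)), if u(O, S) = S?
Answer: √235258/38 ≈ 12.764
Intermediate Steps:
b(c) = 69/38 (b(c) = 25*(1/19) - 14*(-1/28) = 25/19 + ½ = 69/38)
√(u(41, 172) + b(58)*U(6, -5)) = √(172 + (69/38)*(-5)) = √(172 - 345/38) = √(6191/38) = √235258/38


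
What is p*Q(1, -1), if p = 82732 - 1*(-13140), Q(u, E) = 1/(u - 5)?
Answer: -23968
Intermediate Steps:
Q(u, E) = 1/(-5 + u)
p = 95872 (p = 82732 + 13140 = 95872)
p*Q(1, -1) = 95872/(-5 + 1) = 95872/(-4) = 95872*(-1/4) = -23968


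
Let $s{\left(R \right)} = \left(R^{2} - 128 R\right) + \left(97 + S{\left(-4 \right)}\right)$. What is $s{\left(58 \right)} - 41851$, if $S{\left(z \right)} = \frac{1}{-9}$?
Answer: $- \frac{412327}{9} \approx -45814.0$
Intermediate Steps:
$S{\left(z \right)} = - \frac{1}{9}$
$s{\left(R \right)} = \frac{872}{9} + R^{2} - 128 R$ ($s{\left(R \right)} = \left(R^{2} - 128 R\right) + \left(97 - \frac{1}{9}\right) = \left(R^{2} - 128 R\right) + \frac{872}{9} = \frac{872}{9} + R^{2} - 128 R$)
$s{\left(58 \right)} - 41851 = \left(\frac{872}{9} + 58^{2} - 7424\right) - 41851 = \left(\frac{872}{9} + 3364 - 7424\right) - 41851 = - \frac{35668}{9} - 41851 = - \frac{412327}{9}$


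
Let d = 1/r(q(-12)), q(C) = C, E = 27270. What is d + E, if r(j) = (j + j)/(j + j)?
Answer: 27271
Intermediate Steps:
r(j) = 1 (r(j) = (2*j)/((2*j)) = (2*j)*(1/(2*j)) = 1)
d = 1 (d = 1/1 = 1)
d + E = 1 + 27270 = 27271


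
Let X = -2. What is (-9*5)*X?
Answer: 90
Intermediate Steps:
(-9*5)*X = -9*5*(-2) = -45*(-2) = 90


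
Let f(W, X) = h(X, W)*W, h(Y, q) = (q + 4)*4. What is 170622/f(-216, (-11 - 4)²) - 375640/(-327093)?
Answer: 769225243/369833152 ≈ 2.0799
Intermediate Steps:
h(Y, q) = 16 + 4*q (h(Y, q) = (4 + q)*4 = 16 + 4*q)
f(W, X) = W*(16 + 4*W) (f(W, X) = (16 + 4*W)*W = W*(16 + 4*W))
170622/f(-216, (-11 - 4)²) - 375640/(-327093) = 170622/((4*(-216)*(4 - 216))) - 375640/(-327093) = 170622/((4*(-216)*(-212))) - 375640*(-1/327093) = 170622/183168 + 375640/327093 = 170622*(1/183168) + 375640/327093 = 9479/10176 + 375640/327093 = 769225243/369833152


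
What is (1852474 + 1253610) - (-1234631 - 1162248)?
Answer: 5502963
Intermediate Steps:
(1852474 + 1253610) - (-1234631 - 1162248) = 3106084 - 1*(-2396879) = 3106084 + 2396879 = 5502963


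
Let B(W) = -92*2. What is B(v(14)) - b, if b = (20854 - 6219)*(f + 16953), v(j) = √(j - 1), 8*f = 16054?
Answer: -1109904501/4 ≈ -2.7748e+8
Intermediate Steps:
f = 8027/4 (f = (⅛)*16054 = 8027/4 ≈ 2006.8)
v(j) = √(-1 + j)
b = 1109903765/4 (b = (20854 - 6219)*(8027/4 + 16953) = 14635*(75839/4) = 1109903765/4 ≈ 2.7748e+8)
B(W) = -184
B(v(14)) - b = -184 - 1*1109903765/4 = -184 - 1109903765/4 = -1109904501/4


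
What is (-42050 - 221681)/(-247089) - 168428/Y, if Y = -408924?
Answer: 12455220128/8420051853 ≈ 1.4792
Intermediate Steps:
(-42050 - 221681)/(-247089) - 168428/Y = (-42050 - 221681)/(-247089) - 168428/(-408924) = -263731*(-1/247089) - 168428*(-1/408924) = 263731/247089 + 42107/102231 = 12455220128/8420051853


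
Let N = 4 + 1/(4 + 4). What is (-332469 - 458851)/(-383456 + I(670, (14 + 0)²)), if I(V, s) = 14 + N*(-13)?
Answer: 1266112/613593 ≈ 2.0634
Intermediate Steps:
N = 33/8 (N = 4 + 1/8 = 4 + ⅛ = 33/8 ≈ 4.1250)
I(V, s) = -317/8 (I(V, s) = 14 + (33/8)*(-13) = 14 - 429/8 = -317/8)
(-332469 - 458851)/(-383456 + I(670, (14 + 0)²)) = (-332469 - 458851)/(-383456 - 317/8) = -791320/(-3067965/8) = -791320*(-8/3067965) = 1266112/613593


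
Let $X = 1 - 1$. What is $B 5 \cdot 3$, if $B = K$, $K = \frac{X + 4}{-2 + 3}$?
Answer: $60$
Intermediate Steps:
$X = 0$ ($X = 1 - 1 = 0$)
$K = 4$ ($K = \frac{0 + 4}{-2 + 3} = \frac{4}{1} = 4 \cdot 1 = 4$)
$B = 4$
$B 5 \cdot 3 = 4 \cdot 5 \cdot 3 = 20 \cdot 3 = 60$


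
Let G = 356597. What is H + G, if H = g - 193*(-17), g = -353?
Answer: 359525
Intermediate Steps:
H = 2928 (H = -353 - 193*(-17) = -353 + 3281 = 2928)
H + G = 2928 + 356597 = 359525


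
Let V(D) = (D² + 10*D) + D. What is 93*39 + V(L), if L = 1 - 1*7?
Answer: 3597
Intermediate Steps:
L = -6 (L = 1 - 7 = -6)
V(D) = D² + 11*D
93*39 + V(L) = 93*39 - 6*(11 - 6) = 3627 - 6*5 = 3627 - 30 = 3597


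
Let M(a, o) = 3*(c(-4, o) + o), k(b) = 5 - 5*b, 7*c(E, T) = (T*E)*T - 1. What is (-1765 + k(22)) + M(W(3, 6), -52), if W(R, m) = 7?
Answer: -46633/7 ≈ -6661.9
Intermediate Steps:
c(E, T) = -1/7 + E*T**2/7 (c(E, T) = ((T*E)*T - 1)/7 = ((E*T)*T - 1)/7 = (E*T**2 - 1)/7 = (-1 + E*T**2)/7 = -1/7 + E*T**2/7)
M(a, o) = -3/7 + 3*o - 12*o**2/7 (M(a, o) = 3*((-1/7 + (1/7)*(-4)*o**2) + o) = 3*((-1/7 - 4*o**2/7) + o) = 3*(-1/7 + o - 4*o**2/7) = -3/7 + 3*o - 12*o**2/7)
(-1765 + k(22)) + M(W(3, 6), -52) = (-1765 + (5 - 5*22)) + (-3/7 + 3*(-52) - 12/7*(-52)**2) = (-1765 + (5 - 110)) + (-3/7 - 156 - 12/7*2704) = (-1765 - 105) + (-3/7 - 156 - 32448/7) = -1870 - 33543/7 = -46633/7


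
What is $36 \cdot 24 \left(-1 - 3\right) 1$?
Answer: $-3456$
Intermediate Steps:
$36 \cdot 24 \left(-1 - 3\right) 1 = 864 \left(\left(-4\right) 1\right) = 864 \left(-4\right) = -3456$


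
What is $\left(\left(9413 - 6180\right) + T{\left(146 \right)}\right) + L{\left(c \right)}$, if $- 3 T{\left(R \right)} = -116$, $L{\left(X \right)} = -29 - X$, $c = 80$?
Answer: $\frac{9488}{3} \approx 3162.7$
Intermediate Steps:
$T{\left(R \right)} = \frac{116}{3}$ ($T{\left(R \right)} = \left(- \frac{1}{3}\right) \left(-116\right) = \frac{116}{3}$)
$\left(\left(9413 - 6180\right) + T{\left(146 \right)}\right) + L{\left(c \right)} = \left(\left(9413 - 6180\right) + \frac{116}{3}\right) - 109 = \left(3233 + \frac{116}{3}\right) - 109 = \frac{9815}{3} - 109 = \frac{9488}{3}$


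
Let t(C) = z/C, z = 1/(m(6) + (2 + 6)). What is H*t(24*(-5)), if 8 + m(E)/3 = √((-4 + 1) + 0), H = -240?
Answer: -32/283 - 6*I*√3/283 ≈ -0.11307 - 0.036722*I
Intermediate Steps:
m(E) = -24 + 3*I*√3 (m(E) = -24 + 3*√((-4 + 1) + 0) = -24 + 3*√(-3 + 0) = -24 + 3*√(-3) = -24 + 3*(I*√3) = -24 + 3*I*√3)
z = 1/(-16 + 3*I*√3) (z = 1/((-24 + 3*I*√3) + (2 + 6)) = 1/((-24 + 3*I*√3) + 8) = 1/(-16 + 3*I*√3) ≈ -0.056537 - 0.018361*I)
t(C) = (-16/283 - 3*I*√3/283)/C
H*t(24*(-5)) = -(-240)/((24*(-5))*(16 - 3*I*√3)) = -(-240)/((-120)*(16 - 3*I*√3)) = -(-240)*(-1)/(120*(16 - 3*I*√3)) = -2/(16 - 3*I*√3)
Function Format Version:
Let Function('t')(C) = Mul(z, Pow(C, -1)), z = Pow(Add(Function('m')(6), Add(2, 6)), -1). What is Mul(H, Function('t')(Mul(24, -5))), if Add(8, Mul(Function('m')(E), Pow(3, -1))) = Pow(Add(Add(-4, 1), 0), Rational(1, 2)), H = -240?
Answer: Add(Rational(-32, 283), Mul(Rational(-6, 283), I, Pow(3, Rational(1, 2)))) ≈ Add(-0.11307, Mul(-0.036722, I))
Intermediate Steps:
Function('m')(E) = Add(-24, Mul(3, I, Pow(3, Rational(1, 2)))) (Function('m')(E) = Add(-24, Mul(3, Pow(Add(Add(-4, 1), 0), Rational(1, 2)))) = Add(-24, Mul(3, Pow(Add(-3, 0), Rational(1, 2)))) = Add(-24, Mul(3, Pow(-3, Rational(1, 2)))) = Add(-24, Mul(3, Mul(I, Pow(3, Rational(1, 2))))) = Add(-24, Mul(3, I, Pow(3, Rational(1, 2)))))
z = Pow(Add(-16, Mul(3, I, Pow(3, Rational(1, 2)))), -1) (z = Pow(Add(Add(-24, Mul(3, I, Pow(3, Rational(1, 2)))), Add(2, 6)), -1) = Pow(Add(Add(-24, Mul(3, I, Pow(3, Rational(1, 2)))), 8), -1) = Pow(Add(-16, Mul(3, I, Pow(3, Rational(1, 2)))), -1) ≈ Add(-0.056537, Mul(-0.018361, I)))
Function('t')(C) = Mul(Pow(C, -1), Add(Rational(-16, 283), Mul(Rational(-3, 283), I, Pow(3, Rational(1, 2))))) (Function('t')(C) = Mul(Add(Rational(-16, 283), Mul(Rational(-3, 283), I, Pow(3, Rational(1, 2)))), Pow(C, -1)) = Mul(Pow(C, -1), Add(Rational(-16, 283), Mul(Rational(-3, 283), I, Pow(3, Rational(1, 2))))))
Mul(H, Function('t')(Mul(24, -5))) = Mul(-240, Mul(-1, Pow(Mul(24, -5), -1), Pow(Add(16, Mul(-3, I, Pow(3, Rational(1, 2)))), -1))) = Mul(-240, Mul(-1, Pow(-120, -1), Pow(Add(16, Mul(-3, I, Pow(3, Rational(1, 2)))), -1))) = Mul(-240, Mul(-1, Rational(-1, 120), Pow(Add(16, Mul(-3, I, Pow(3, Rational(1, 2)))), -1))) = Mul(-240, Mul(Rational(1, 120), Pow(Add(16, Mul(-3, I, Pow(3, Rational(1, 2)))), -1))) = Mul(-2, Pow(Add(16, Mul(-3, I, Pow(3, Rational(1, 2)))), -1))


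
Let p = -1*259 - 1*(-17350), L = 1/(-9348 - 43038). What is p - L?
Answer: 895329127/52386 ≈ 17091.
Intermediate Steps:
L = -1/52386 (L = 1/(-52386) = -1/52386 ≈ -1.9089e-5)
p = 17091 (p = -259 + 17350 = 17091)
p - L = 17091 - 1*(-1/52386) = 17091 + 1/52386 = 895329127/52386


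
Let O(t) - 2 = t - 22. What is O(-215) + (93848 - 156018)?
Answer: -62405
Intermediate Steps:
O(t) = -20 + t (O(t) = 2 + (t - 22) = 2 + (-22 + t) = -20 + t)
O(-215) + (93848 - 156018) = (-20 - 215) + (93848 - 156018) = -235 - 62170 = -62405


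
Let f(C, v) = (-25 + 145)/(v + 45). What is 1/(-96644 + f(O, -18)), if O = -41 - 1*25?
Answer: -9/869756 ≈ -1.0348e-5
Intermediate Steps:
O = -66 (O = -41 - 25 = -66)
f(C, v) = 120/(45 + v)
1/(-96644 + f(O, -18)) = 1/(-96644 + 120/(45 - 18)) = 1/(-96644 + 120/27) = 1/(-96644 + 120*(1/27)) = 1/(-96644 + 40/9) = 1/(-869756/9) = -9/869756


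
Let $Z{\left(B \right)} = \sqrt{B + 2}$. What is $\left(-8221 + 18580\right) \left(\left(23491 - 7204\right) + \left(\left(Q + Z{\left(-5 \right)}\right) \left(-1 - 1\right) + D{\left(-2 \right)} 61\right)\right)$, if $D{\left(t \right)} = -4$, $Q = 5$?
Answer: $166085847 - 20718 i \sqrt{3} \approx 1.6609 \cdot 10^{8} - 35885.0 i$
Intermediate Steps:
$Z{\left(B \right)} = \sqrt{2 + B}$
$\left(-8221 + 18580\right) \left(\left(23491 - 7204\right) + \left(\left(Q + Z{\left(-5 \right)}\right) \left(-1 - 1\right) + D{\left(-2 \right)} 61\right)\right) = \left(-8221 + 18580\right) \left(\left(23491 - 7204\right) + \left(\left(5 + \sqrt{2 - 5}\right) \left(-1 - 1\right) - 244\right)\right) = 10359 \left(16287 - \left(244 - \left(5 + \sqrt{-3}\right) \left(-2\right)\right)\right) = 10359 \left(16287 - \left(244 - \left(5 + i \sqrt{3}\right) \left(-2\right)\right)\right) = 10359 \left(16287 - \left(254 + 2 i \sqrt{3}\right)\right) = 10359 \left(16033 - 2 i \sqrt{3}\right) = 166085847 - 20718 i \sqrt{3}$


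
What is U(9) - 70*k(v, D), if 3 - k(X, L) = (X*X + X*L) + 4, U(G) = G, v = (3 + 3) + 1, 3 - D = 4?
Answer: 3019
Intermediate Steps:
D = -1 (D = 3 - 1*4 = 3 - 4 = -1)
v = 7 (v = 6 + 1 = 7)
k(X, L) = -1 - X**2 - L*X (k(X, L) = 3 - ((X*X + X*L) + 4) = 3 - ((X**2 + L*X) + 4) = 3 - (4 + X**2 + L*X) = 3 + (-4 - X**2 - L*X) = -1 - X**2 - L*X)
U(9) - 70*k(v, D) = 9 - 70*(-1 - 1*7**2 - 1*(-1)*7) = 9 - 70*(-1 - 1*49 + 7) = 9 - 70*(-1 - 49 + 7) = 9 - 70*(-43) = 9 + 3010 = 3019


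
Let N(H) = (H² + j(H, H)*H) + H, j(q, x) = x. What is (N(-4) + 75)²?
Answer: 10609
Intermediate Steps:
N(H) = H + 2*H² (N(H) = (H² + H*H) + H = (H² + H²) + H = 2*H² + H = H + 2*H²)
(N(-4) + 75)² = (-4*(1 + 2*(-4)) + 75)² = (-4*(1 - 8) + 75)² = (-4*(-7) + 75)² = (28 + 75)² = 103² = 10609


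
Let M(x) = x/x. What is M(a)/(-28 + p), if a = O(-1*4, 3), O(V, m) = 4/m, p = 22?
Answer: -1/6 ≈ -0.16667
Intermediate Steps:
a = 4/3 ≈ 1.3333
M(x) = 1
M(a)/(-28 + p) = 1/(-28 + 22) = 1/(-6) = -1/6*1 = -1/6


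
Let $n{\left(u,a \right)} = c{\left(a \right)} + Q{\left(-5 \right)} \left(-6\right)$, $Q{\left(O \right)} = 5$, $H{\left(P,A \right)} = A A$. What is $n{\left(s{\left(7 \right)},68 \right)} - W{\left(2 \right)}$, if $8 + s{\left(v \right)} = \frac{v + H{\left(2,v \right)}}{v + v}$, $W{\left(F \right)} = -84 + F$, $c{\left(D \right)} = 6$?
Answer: $58$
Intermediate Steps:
$H{\left(P,A \right)} = A^{2}$
$s{\left(v \right)} = -8 + \frac{v + v^{2}}{2 v}$ ($s{\left(v \right)} = -8 + \frac{v + v^{2}}{v + v} = -8 + \frac{v + v^{2}}{2 v}$)
$n{\left(u,a \right)} = -24$ ($n{\left(u,a \right)} = 6 + 5 \left(-6\right) = 6 - 30 = -24$)
$n{\left(s{\left(7 \right)},68 \right)} - W{\left(2 \right)} = -24 - \left(-84 + 2\right) = -24 - -82 = -24 + 82 = 58$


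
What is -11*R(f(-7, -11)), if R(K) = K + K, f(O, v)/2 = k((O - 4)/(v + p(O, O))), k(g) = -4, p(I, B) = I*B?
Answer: 176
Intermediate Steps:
p(I, B) = B*I
f(O, v) = -8 (f(O, v) = 2*(-4) = -8)
R(K) = 2*K
-11*R(f(-7, -11)) = -22*(-8) = -11*(-16) = 176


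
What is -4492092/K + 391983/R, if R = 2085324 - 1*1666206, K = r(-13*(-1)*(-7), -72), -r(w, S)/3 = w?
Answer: -4268956017/259454 ≈ -16454.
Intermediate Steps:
r(w, S) = -3*w
K = 273 (K = -3*(-13*(-1))*(-7) = -39*(-7) = -3*(-91) = 273)
R = 419118 (R = 2085324 - 1666206 = 419118)
-4492092/K + 391983/R = -4492092/273 + 391983/419118 = -4492092*1/273 + 391983*(1/419118) = -1497364/91 + 130661/139706 = -4268956017/259454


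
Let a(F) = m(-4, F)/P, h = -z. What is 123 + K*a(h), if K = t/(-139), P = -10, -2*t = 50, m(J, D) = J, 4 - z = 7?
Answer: 17107/139 ≈ 123.07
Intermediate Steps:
z = -3 (z = 4 - 1*7 = 4 - 7 = -3)
t = -25 (t = -½*50 = -25)
h = 3 (h = -1*(-3) = 3)
K = 25/139 (K = -25/(-139) = -25*(-1/139) = 25/139 ≈ 0.17986)
a(F) = ⅖ (a(F) = -4/(-10) = -4*(-⅒) = ⅖)
123 + K*a(h) = 123 + (25/139)*(⅖) = 123 + 10/139 = 17107/139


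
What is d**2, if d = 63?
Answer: 3969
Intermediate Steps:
d**2 = 63**2 = 3969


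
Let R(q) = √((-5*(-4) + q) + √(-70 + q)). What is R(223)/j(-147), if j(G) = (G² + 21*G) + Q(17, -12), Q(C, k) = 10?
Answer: √(243 + 3*√17)/18532 ≈ 0.00086231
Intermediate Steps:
j(G) = 10 + G² + 21*G (j(G) = (G² + 21*G) + 10 = 10 + G² + 21*G)
R(q) = √(20 + q + √(-70 + q)) (R(q) = √((20 + q) + √(-70 + q)) = √(20 + q + √(-70 + q)))
R(223)/j(-147) = √(20 + 223 + √(-70 + 223))/(10 + (-147)² + 21*(-147)) = √(20 + 223 + √153)/(10 + 21609 - 3087) = √(20 + 223 + 3*√17)/18532 = √(243 + 3*√17)*(1/18532) = √(243 + 3*√17)/18532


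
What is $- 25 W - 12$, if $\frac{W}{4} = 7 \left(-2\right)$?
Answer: $1388$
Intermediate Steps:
$W = -56$ ($W = 4 \cdot 7 \left(-2\right) = 4 \left(-14\right) = -56$)
$- 25 W - 12 = \left(-25\right) \left(-56\right) - 12 = 1400 - 12 = 1388$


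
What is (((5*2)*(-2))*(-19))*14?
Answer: 5320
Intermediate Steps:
(((5*2)*(-2))*(-19))*14 = ((10*(-2))*(-19))*14 = -20*(-19)*14 = 380*14 = 5320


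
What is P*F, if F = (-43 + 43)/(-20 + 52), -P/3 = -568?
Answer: 0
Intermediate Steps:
P = 1704 (P = -3*(-568) = 1704)
F = 0 (F = 0/32 = 0*(1/32) = 0)
P*F = 1704*0 = 0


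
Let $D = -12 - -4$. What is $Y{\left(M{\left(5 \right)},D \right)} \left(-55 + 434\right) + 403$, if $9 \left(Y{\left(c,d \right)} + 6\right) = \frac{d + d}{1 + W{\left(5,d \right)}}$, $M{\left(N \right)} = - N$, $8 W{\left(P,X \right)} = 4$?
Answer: $- \frac{62645}{27} \approx -2320.2$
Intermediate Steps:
$W{\left(P,X \right)} = \frac{1}{2}$ ($W{\left(P,X \right)} = \frac{1}{8} \cdot 4 = \frac{1}{2}$)
$D = -8$ ($D = -12 + 4 = -8$)
$Y{\left(c,d \right)} = -6 + \frac{4 d}{27}$ ($Y{\left(c,d \right)} = -6 + \frac{\left(d + d\right) \frac{1}{1 + \frac{1}{2}}}{9} = -6 + \frac{2 d \frac{1}{\frac{3}{2}}}{9} = -6 + \frac{2 d \frac{2}{3}}{9} = -6 + \frac{\frac{4}{3} d}{9} = -6 + \frac{4 d}{27}$)
$Y{\left(M{\left(5 \right)},D \right)} \left(-55 + 434\right) + 403 = \left(-6 + \frac{4}{27} \left(-8\right)\right) \left(-55 + 434\right) + 403 = \left(-6 - \frac{32}{27}\right) 379 + 403 = \left(- \frac{194}{27}\right) 379 + 403 = - \frac{73526}{27} + 403 = - \frac{62645}{27}$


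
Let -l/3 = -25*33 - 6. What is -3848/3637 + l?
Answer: 9063193/3637 ≈ 2491.9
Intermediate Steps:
l = 2493 (l = -3*(-25*33 - 6) = -3*(-825 - 6) = -3*(-831) = 2493)
-3848/3637 + l = -3848/3637 + 2493 = 9063193/3637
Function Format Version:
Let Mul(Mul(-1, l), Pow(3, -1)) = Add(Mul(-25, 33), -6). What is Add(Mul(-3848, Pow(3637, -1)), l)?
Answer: Rational(9063193, 3637) ≈ 2491.9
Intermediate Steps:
l = 2493 (l = Mul(-3, Add(Mul(-25, 33), -6)) = Mul(-3, Add(-825, -6)) = Mul(-3, -831) = 2493)
Add(Mul(-3848, Pow(3637, -1)), l) = Add(Mul(-3848, Pow(3637, -1)), 2493) = Add(Mul(-3848, Rational(1, 3637)), 2493) = Add(Rational(-3848, 3637), 2493) = Rational(9063193, 3637)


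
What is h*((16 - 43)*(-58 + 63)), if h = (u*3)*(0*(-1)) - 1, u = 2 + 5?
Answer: 135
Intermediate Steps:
u = 7
h = -1 (h = (7*3)*(0*(-1)) - 1 = 21*0 - 1 = 0 - 1 = -1)
h*((16 - 43)*(-58 + 63)) = -(16 - 43)*(-58 + 63) = -(-27)*5 = -1*(-135) = 135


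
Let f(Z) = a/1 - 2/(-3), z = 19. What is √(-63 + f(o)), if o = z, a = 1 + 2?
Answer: I*√534/3 ≈ 7.7028*I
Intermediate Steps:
a = 3
o = 19
f(Z) = 11/3 (f(Z) = 3/1 - 2/(-3) = 3*1 - 2*(-⅓) = 3 + ⅔ = 11/3)
√(-63 + f(o)) = √(-63 + 11/3) = √(-178/3) = I*√534/3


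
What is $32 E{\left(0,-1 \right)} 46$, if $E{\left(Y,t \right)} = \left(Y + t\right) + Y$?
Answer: $-1472$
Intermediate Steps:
$E{\left(Y,t \right)} = t + 2 Y$
$32 E{\left(0,-1 \right)} 46 = 32 \left(-1 + 2 \cdot 0\right) 46 = 32 \left(-1 + 0\right) 46 = 32 \left(-1\right) 46 = \left(-32\right) 46 = -1472$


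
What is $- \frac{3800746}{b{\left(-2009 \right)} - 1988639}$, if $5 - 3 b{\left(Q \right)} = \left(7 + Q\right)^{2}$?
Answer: $\frac{5701119}{4986958} \approx 1.1432$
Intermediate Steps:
$b{\left(Q \right)} = \frac{5}{3} - \frac{\left(7 + Q\right)^{2}}{3}$
$- \frac{3800746}{b{\left(-2009 \right)} - 1988639} = - \frac{3800746}{\left(\frac{5}{3} - \frac{\left(7 - 2009\right)^{2}}{3}\right) - 1988639} = - \frac{3800746}{\left(\frac{5}{3} - \frac{\left(-2002\right)^{2}}{3}\right) - 1988639} = - \frac{3800746}{\left(\frac{5}{3} - \frac{4008004}{3}\right) - 1988639} = - \frac{3800746}{- \frac{4007999}{3} - 1988639} = - \frac{3800746}{- \frac{9973916}{3}} = \left(-3800746\right) \left(- \frac{3}{9973916}\right) = \frac{5701119}{4986958}$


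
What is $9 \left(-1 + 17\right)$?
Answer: $144$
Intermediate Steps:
$9 \left(-1 + 17\right) = 9 \cdot 16 = 144$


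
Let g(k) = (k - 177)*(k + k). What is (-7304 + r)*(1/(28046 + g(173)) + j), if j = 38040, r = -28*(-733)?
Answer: 6704010599410/13331 ≈ 5.0289e+8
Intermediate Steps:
r = 20524
g(k) = 2*k*(-177 + k) (g(k) = (-177 + k)*(2*k) = 2*k*(-177 + k))
(-7304 + r)*(1/(28046 + g(173)) + j) = (-7304 + 20524)*(1/(28046 + 2*173*(-177 + 173)) + 38040) = 13220*(1/(28046 + 2*173*(-4)) + 38040) = 13220*(1/(28046 - 1384) + 38040) = 13220*(1/26662 + 38040) = 13220*(1014222481/26662) = 6704010599410/13331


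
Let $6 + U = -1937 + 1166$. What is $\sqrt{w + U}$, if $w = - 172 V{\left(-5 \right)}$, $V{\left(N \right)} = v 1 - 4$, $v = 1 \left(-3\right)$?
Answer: $\sqrt{427} \approx 20.664$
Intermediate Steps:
$v = -3$
$U = -777$ ($U = -6 + \left(-1937 + 1166\right) = -6 - 771 = -777$)
$V{\left(N \right)} = -7$ ($V{\left(N \right)} = \left(-3\right) 1 - 4 = -3 - 4 = -7$)
$w = 1204$ ($w = \left(-172\right) \left(-7\right) = 1204$)
$\sqrt{w + U} = \sqrt{1204 - 777} = \sqrt{427}$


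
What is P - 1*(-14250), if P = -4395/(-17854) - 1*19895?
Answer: -100781435/17854 ≈ -5644.8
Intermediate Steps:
P = -355200935/17854 (P = -4395*(-1/17854) - 19895 = 4395/17854 - 19895 = -355200935/17854 ≈ -19895.)
P - 1*(-14250) = -355200935/17854 - 1*(-14250) = -355200935/17854 + 14250 = -100781435/17854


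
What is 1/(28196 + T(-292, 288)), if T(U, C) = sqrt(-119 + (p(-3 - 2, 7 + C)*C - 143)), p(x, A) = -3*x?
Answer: 14098/397505179 - sqrt(4058)/795010358 ≈ 3.5386e-5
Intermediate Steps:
T(U, C) = sqrt(-262 + 15*C) (T(U, C) = sqrt(-119 + ((-3*(-3 - 2))*C - 143)) = sqrt(-119 + ((-3*(-5))*C - 143)) = sqrt(-119 + (15*C - 143)) = sqrt(-119 + (-143 + 15*C)) = sqrt(-262 + 15*C))
1/(28196 + T(-292, 288)) = 1/(28196 + sqrt(-262 + 15*288)) = 1/(28196 + sqrt(-262 + 4320)) = 1/(28196 + sqrt(4058))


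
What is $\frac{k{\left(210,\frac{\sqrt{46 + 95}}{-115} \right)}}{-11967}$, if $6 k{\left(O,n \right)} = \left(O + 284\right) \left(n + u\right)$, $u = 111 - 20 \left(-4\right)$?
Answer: $- \frac{47177}{35901} + \frac{247 \sqrt{141}}{4128615} \approx -1.3134$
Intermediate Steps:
$u = 191$ ($u = 111 - -80 = 111 + 80 = 191$)
$k{\left(O,n \right)} = \frac{\left(191 + n\right) \left(284 + O\right)}{6}$ ($k{\left(O,n \right)} = \frac{\left(O + 284\right) \left(n + 191\right)}{6} = \frac{\left(284 + O\right) \left(191 + n\right)}{6} = \frac{\left(191 + n\right) \left(284 + O\right)}{6}$)
$\frac{k{\left(210,\frac{\sqrt{46 + 95}}{-115} \right)}}{-11967} = \frac{\frac{27122}{3} + \frac{142 \frac{\sqrt{46 + 95}}{-115}}{3} + \frac{191}{6} \cdot 210 + \frac{1}{6} \cdot 210 \frac{\sqrt{46 + 95}}{-115}}{-11967} = \left(\frac{27122}{3} + \frac{142 \sqrt{141} \left(- \frac{1}{115}\right)}{3} + 6685 + \frac{1}{6} \cdot 210 \sqrt{141} \left(- \frac{1}{115}\right)\right) \left(- \frac{1}{11967}\right) = \left(\frac{27122}{3} + \frac{142 \left(- \frac{\sqrt{141}}{115}\right)}{3} + 6685 + \frac{1}{6} \cdot 210 \left(- \frac{\sqrt{141}}{115}\right)\right) \left(- \frac{1}{11967}\right) = \left(\frac{27122}{3} - \frac{142 \sqrt{141}}{345} + 6685 - \frac{7 \sqrt{141}}{23}\right) \left(- \frac{1}{11967}\right) = \left(\frac{47177}{3} - \frac{247 \sqrt{141}}{345}\right) \left(- \frac{1}{11967}\right) = - \frac{47177}{35901} + \frac{247 \sqrt{141}}{4128615}$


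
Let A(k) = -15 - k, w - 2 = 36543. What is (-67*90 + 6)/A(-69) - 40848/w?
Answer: -37058812/328905 ≈ -112.67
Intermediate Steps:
w = 36545 (w = 2 + 36543 = 36545)
(-67*90 + 6)/A(-69) - 40848/w = (-67*90 + 6)/(-15 - 1*(-69)) - 40848/36545 = (-6030 + 6)/(-15 + 69) - 40848*1/36545 = -6024/54 - 40848/36545 = -6024*1/54 - 40848/36545 = -1004/9 - 40848/36545 = -37058812/328905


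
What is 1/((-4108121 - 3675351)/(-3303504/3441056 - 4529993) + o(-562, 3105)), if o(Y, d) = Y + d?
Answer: 974247681007/2479185812989953 ≈ 0.00039297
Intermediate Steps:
1/((-4108121 - 3675351)/(-3303504/3441056 - 4529993) + o(-562, 3105)) = 1/((-4108121 - 3675351)/(-3303504/3441056 - 4529993) + (-562 + 3105)) = 1/(-7783472/(-3303504*1/3441056 - 4529993) + 2543) = 1/(-7783472/(-206469/215066 - 4529993) + 2543) = 1/(-7783472/(-974247681007/215066) + 2543) = 1/(-7783472*(-215066/974247681007) + 2543) = 1/(1673960189152/974247681007 + 2543) = 1/(2479185812989953/974247681007) = 974247681007/2479185812989953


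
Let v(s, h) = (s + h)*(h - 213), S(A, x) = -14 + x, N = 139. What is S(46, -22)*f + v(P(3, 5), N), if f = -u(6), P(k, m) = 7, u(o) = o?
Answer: -10588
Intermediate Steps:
v(s, h) = (-213 + h)*(h + s) (v(s, h) = (h + s)*(-213 + h) = (-213 + h)*(h + s))
f = -6 (f = -1*6 = -6)
S(46, -22)*f + v(P(3, 5), N) = (-14 - 22)*(-6) + (139**2 - 213*139 - 213*7 + 139*7) = -36*(-6) + (19321 - 29607 - 1491 + 973) = 216 - 10804 = -10588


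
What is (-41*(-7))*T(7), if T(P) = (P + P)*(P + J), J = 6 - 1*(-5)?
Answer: 72324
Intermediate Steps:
J = 11 (J = 6 + 5 = 11)
T(P) = 2*P*(11 + P) (T(P) = (P + P)*(P + 11) = (2*P)*(11 + P) = 2*P*(11 + P))
(-41*(-7))*T(7) = (-41*(-7))*(2*7*(11 + 7)) = 287*(2*7*18) = 287*252 = 72324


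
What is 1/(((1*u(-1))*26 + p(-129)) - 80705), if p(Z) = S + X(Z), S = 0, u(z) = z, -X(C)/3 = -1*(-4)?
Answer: -1/80743 ≈ -1.2385e-5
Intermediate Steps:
X(C) = -12 (X(C) = -(-3)*(-4) = -3*4 = -12)
p(Z) = -12 (p(Z) = 0 - 12 = -12)
1/(((1*u(-1))*26 + p(-129)) - 80705) = 1/(((1*(-1))*26 - 12) - 80705) = 1/((-1*26 - 12) - 80705) = 1/((-26 - 12) - 80705) = 1/(-38 - 80705) = 1/(-80743) = -1/80743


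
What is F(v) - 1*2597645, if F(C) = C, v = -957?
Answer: -2598602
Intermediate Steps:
F(v) - 1*2597645 = -957 - 1*2597645 = -957 - 2597645 = -2598602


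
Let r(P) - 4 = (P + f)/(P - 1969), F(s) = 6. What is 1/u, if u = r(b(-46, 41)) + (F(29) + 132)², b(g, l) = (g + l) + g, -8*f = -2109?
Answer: 16160/307813979 ≈ 5.2499e-5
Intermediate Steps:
f = 2109/8 (f = -⅛*(-2109) = 2109/8 ≈ 263.63)
b(g, l) = l + 2*g
r(P) = 4 + (2109/8 + P)/(-1969 + P) (r(P) = 4 + (P + 2109/8)/(P - 1969) = 4 + (2109/8 + P)/(-1969 + P))
u = 307813979/16160 (u = (-60899 + 40*(41 + 2*(-46)))/(8*(-1969 + (41 + 2*(-46)))) + (6 + 132)² = (-60899 + 40*(41 - 92))/(8*(-1969 + (41 - 92))) + 138² = (-60899 + 40*(-51))/(8*(-1969 - 51)) + 19044 = (⅛)*(-60899 - 2040)/(-2020) + 19044 = (⅛)*(-1/2020)*(-62939) + 19044 = 62939/16160 + 19044 = 307813979/16160 ≈ 19048.)
1/u = 1/(307813979/16160) = 16160/307813979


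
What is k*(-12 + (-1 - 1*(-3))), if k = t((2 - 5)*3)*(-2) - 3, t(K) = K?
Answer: -150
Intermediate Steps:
k = 15 (k = ((2 - 5)*3)*(-2) - 3 = -3*3*(-2) - 3 = -9*(-2) - 3 = 18 - 3 = 15)
k*(-12 + (-1 - 1*(-3))) = 15*(-12 + (-1 - 1*(-3))) = 15*(-12 + (-1 + 3)) = 15*(-12 + 2) = 15*(-10) = -150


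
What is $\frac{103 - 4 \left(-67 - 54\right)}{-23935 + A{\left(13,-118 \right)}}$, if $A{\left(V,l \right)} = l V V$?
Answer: $- \frac{587}{43877} \approx -0.013378$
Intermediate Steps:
$A{\left(V,l \right)} = l V^{2}$ ($A{\left(V,l \right)} = V l V = l V^{2}$)
$\frac{103 - 4 \left(-67 - 54\right)}{-23935 + A{\left(13,-118 \right)}} = \frac{103 - 4 \left(-67 - 54\right)}{-23935 - 118 \cdot 13^{2}} = \frac{103 - 4 \left(-67 - 54\right)}{-23935 - 19942} = \frac{103 - -484}{-23935 - 19942} = \frac{103 + 484}{-43877} = 587 \left(- \frac{1}{43877}\right) = - \frac{587}{43877}$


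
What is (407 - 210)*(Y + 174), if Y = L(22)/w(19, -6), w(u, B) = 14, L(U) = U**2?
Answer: 287620/7 ≈ 41089.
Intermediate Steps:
Y = 242/7 (Y = 22**2/14 = 484*(1/14) = 242/7 ≈ 34.571)
(407 - 210)*(Y + 174) = (407 - 210)*(242/7 + 174) = 197*(1460/7) = 287620/7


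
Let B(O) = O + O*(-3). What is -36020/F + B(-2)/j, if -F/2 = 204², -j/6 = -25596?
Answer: 19208821/44383464 ≈ 0.43279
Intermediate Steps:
j = 153576 (j = -6*(-25596) = 153576)
B(O) = -2*O (B(O) = O - 3*O = -2*O)
F = -83232 (F = -2*204² = -2*41616 = -83232)
-36020/F + B(-2)/j = -36020/(-83232) - 2*(-2)/153576 = -36020*(-1/83232) + 4*(1/153576) = 9005/20808 + 1/38394 = 19208821/44383464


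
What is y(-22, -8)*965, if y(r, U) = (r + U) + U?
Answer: -36670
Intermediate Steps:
y(r, U) = r + 2*U (y(r, U) = (U + r) + U = r + 2*U)
y(-22, -8)*965 = (-22 + 2*(-8))*965 = (-22 - 16)*965 = -38*965 = -36670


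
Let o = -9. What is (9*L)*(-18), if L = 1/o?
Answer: 18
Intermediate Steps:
L = -1/9 (L = 1/(-9) = -1/9 ≈ -0.11111)
(9*L)*(-18) = (9*(-1/9))*(-18) = -1*(-18) = 18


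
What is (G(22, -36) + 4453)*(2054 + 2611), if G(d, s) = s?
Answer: 20605305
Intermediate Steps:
(G(22, -36) + 4453)*(2054 + 2611) = (-36 + 4453)*(2054 + 2611) = 4417*4665 = 20605305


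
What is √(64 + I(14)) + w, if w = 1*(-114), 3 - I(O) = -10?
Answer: -114 + √77 ≈ -105.23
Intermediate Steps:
I(O) = 13 (I(O) = 3 - 1*(-10) = 3 + 10 = 13)
w = -114
√(64 + I(14)) + w = √(64 + 13) - 114 = √77 - 114 = -114 + √77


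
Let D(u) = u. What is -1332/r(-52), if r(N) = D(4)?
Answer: -333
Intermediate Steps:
r(N) = 4
-1332/r(-52) = -1332/4 = -1332*¼ = -333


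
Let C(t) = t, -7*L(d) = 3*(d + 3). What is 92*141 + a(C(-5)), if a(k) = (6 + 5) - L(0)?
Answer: 90890/7 ≈ 12984.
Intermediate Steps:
L(d) = -9/7 - 3*d/7 (L(d) = -3*(d + 3)/7 = -3*(3 + d)/7 = -(9 + 3*d)/7 = -9/7 - 3*d/7)
a(k) = 86/7 (a(k) = (6 + 5) - (-9/7 - 3/7*0) = 11 - (-9/7 + 0) = 11 - 1*(-9/7) = 11 + 9/7 = 86/7)
92*141 + a(C(-5)) = 92*141 + 86/7 = 12972 + 86/7 = 90890/7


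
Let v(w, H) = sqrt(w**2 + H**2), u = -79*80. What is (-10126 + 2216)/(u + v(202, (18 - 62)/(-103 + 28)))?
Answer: 70300125000/56111618891 + 296625*sqrt(57381109)/56111618891 ≈ 1.2929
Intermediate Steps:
u = -6320
v(w, H) = sqrt(H**2 + w**2)
(-10126 + 2216)/(u + v(202, (18 - 62)/(-103 + 28))) = (-10126 + 2216)/(-6320 + sqrt(((18 - 62)/(-103 + 28))**2 + 202**2)) = -7910/(-6320 + sqrt((-44/(-75))**2 + 40804)) = -7910/(-6320 + sqrt((-44*(-1/75))**2 + 40804)) = -7910/(-6320 + sqrt((44/75)**2 + 40804)) = -7910/(-6320 + sqrt(1936/5625 + 40804)) = -7910/(-6320 + sqrt(229524436/5625)) = -7910/(-6320 + 2*sqrt(57381109)/75)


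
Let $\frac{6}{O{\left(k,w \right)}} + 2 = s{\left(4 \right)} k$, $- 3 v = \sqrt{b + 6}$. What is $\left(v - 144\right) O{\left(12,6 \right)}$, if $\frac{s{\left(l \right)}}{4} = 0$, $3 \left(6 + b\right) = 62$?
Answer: $432 + \frac{\sqrt{186}}{3} \approx 436.55$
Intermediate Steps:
$b = \frac{44}{3}$ ($b = -6 + \frac{1}{3} \cdot 62 = -6 + \frac{62}{3} = \frac{44}{3} \approx 14.667$)
$s{\left(l \right)} = 0$ ($s{\left(l \right)} = 4 \cdot 0 = 0$)
$v = - \frac{\sqrt{186}}{9}$ ($v = - \frac{\sqrt{\frac{44}{3} + 6}}{3} = - \frac{\sqrt{\frac{62}{3}}}{3} = - \frac{\frac{1}{3} \sqrt{186}}{3} = - \frac{\sqrt{186}}{9} \approx -1.5154$)
$O{\left(k,w \right)} = -3$ ($O{\left(k,w \right)} = \frac{6}{-2 + 0 k} = \frac{6}{-2 + 0} = \frac{6}{-2} = 6 \left(- \frac{1}{2}\right) = -3$)
$\left(v - 144\right) O{\left(12,6 \right)} = \left(- \frac{\sqrt{186}}{9} - 144\right) \left(-3\right) = \left(-144 - \frac{\sqrt{186}}{9}\right) \left(-3\right) = 432 + \frac{\sqrt{186}}{3}$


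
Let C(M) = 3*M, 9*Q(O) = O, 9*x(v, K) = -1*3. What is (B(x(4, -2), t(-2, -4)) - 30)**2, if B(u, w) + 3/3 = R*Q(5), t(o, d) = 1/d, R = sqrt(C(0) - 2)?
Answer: 77791/81 - 310*I*sqrt(2)/9 ≈ 960.38 - 48.712*I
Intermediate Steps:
x(v, K) = -1/3 (x(v, K) = (-1*3)/9 = (1/9)*(-3) = -1/3)
Q(O) = O/9
R = I*sqrt(2) (R = sqrt(3*0 - 2) = sqrt(0 - 2) = sqrt(-2) = I*sqrt(2) ≈ 1.4142*I)
B(u, w) = -1 + 5*I*sqrt(2)/9 (B(u, w) = -1 + (I*sqrt(2))*((1/9)*5) = -1 + (I*sqrt(2))*(5/9) = -1 + 5*I*sqrt(2)/9)
(B(x(4, -2), t(-2, -4)) - 30)**2 = ((-1 + 5*I*sqrt(2)/9) - 30)**2 = (-31 + 5*I*sqrt(2)/9)**2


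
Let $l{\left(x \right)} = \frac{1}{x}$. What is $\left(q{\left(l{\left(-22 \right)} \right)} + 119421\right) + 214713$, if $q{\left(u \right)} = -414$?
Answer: $333720$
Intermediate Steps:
$\left(q{\left(l{\left(-22 \right)} \right)} + 119421\right) + 214713 = \left(-414 + 119421\right) + 214713 = 119007 + 214713 = 333720$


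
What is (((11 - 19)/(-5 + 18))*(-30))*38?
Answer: 9120/13 ≈ 701.54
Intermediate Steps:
(((11 - 19)/(-5 + 18))*(-30))*38 = (-8/13*(-30))*38 = (-8*1/13*(-30))*38 = -8/13*(-30)*38 = (240/13)*38 = 9120/13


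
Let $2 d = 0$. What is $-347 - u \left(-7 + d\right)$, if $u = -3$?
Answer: $-368$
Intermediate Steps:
$d = 0$ ($d = \frac{1}{2} \cdot 0 = 0$)
$-347 - u \left(-7 + d\right) = -347 - - 3 \left(-7 + 0\right) = -347 - \left(-3\right) \left(-7\right) = -347 - 21 = -368$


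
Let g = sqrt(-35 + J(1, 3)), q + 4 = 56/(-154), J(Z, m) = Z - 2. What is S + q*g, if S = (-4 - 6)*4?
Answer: -40 - 288*I/11 ≈ -40.0 - 26.182*I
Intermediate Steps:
J(Z, m) = -2 + Z
q = -48/11 (q = -4 + 56/(-154) = -4 + 56*(-1/154) = -4 - 4/11 = -48/11 ≈ -4.3636)
S = -40 (S = -10*4 = -40)
g = 6*I (g = sqrt(-35 + (-2 + 1)) = sqrt(-35 - 1) = sqrt(-36) = 6*I ≈ 6.0*I)
S + q*g = -40 - 288*I/11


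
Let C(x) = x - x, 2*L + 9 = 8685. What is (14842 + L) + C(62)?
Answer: 19180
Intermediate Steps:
L = 4338 (L = -9/2 + (½)*8685 = -9/2 + 8685/2 = 4338)
C(x) = 0
(14842 + L) + C(62) = (14842 + 4338) + 0 = 19180 + 0 = 19180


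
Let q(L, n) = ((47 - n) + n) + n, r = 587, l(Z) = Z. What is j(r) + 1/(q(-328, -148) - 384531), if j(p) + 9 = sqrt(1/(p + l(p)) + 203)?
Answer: -3461689/384632 + sqrt(279791202)/1174 ≈ 5.2478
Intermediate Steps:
q(L, n) = 47 + n
j(p) = -9 + sqrt(203 + 1/(2*p)) (j(p) = -9 + sqrt(1/(p + p) + 203) = -9 + sqrt(1/(2*p) + 203) = -9 + sqrt(203 + 1/(2*p)))
j(r) + 1/(q(-328, -148) - 384531) = (-9 + sqrt(812 + 2/587)/2) + 1/((47 - 148) - 384531) = (-9 + sqrt(812 + 2*(1/587))/2) + 1/(-101 - 384531) = (-9 + sqrt(812 + 2/587)/2) + 1/(-384632) = (-9 + sqrt(476646/587)/2) - 1/384632 = (-9 + (sqrt(279791202)/587)/2) - 1/384632 = (-9 + sqrt(279791202)/1174) - 1/384632 = -3461689/384632 + sqrt(279791202)/1174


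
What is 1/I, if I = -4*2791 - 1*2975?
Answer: -1/14139 ≈ -7.0726e-5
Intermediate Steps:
I = -14139 (I = -11164 - 2975 = -14139)
1/I = 1/(-14139) = -1/14139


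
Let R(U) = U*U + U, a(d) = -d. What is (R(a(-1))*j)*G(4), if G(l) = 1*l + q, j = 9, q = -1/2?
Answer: 63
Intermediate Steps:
q = -½ (q = -1*½ = -½ ≈ -0.50000)
G(l) = -½ + l (G(l) = 1*l - ½ = l - ½ = -½ + l)
R(U) = U + U² (R(U) = U² + U = U + U²)
(R(a(-1))*j)*G(4) = (((-1*(-1))*(1 - 1*(-1)))*9)*(-½ + 4) = ((1*(1 + 1))*9)*(7/2) = ((1*2)*9)*(7/2) = (2*9)*(7/2) = 18*(7/2) = 63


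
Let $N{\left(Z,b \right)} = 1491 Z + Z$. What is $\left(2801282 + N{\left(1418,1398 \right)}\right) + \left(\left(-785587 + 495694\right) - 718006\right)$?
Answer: $3909039$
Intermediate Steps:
$N{\left(Z,b \right)} = 1492 Z$
$\left(2801282 + N{\left(1418,1398 \right)}\right) + \left(\left(-785587 + 495694\right) - 718006\right) = \left(2801282 + 1492 \cdot 1418\right) + \left(\left(-785587 + 495694\right) - 718006\right) = \left(2801282 + 2115656\right) - 1007899 = 4916938 - 1007899 = 3909039$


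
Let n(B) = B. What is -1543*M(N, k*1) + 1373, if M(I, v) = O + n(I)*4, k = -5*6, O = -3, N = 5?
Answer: -24858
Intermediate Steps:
k = -30
M(I, v) = -3 + 4*I (M(I, v) = -3 + I*4 = -3 + 4*I)
-1543*M(N, k*1) + 1373 = -1543*(-3 + 4*5) + 1373 = -1543*(-3 + 20) + 1373 = -1543*17 + 1373 = -26231 + 1373 = -24858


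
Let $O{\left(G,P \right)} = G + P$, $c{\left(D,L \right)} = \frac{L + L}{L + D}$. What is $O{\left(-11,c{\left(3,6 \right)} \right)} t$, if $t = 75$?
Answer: $-725$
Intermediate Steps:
$c{\left(D,L \right)} = \frac{2 L}{D + L}$
$O{\left(-11,c{\left(3,6 \right)} \right)} t = \left(-11 + 2 \cdot 6 \frac{1}{3 + 6}\right) 75 = \left(-11 + 2 \cdot 6 \cdot \frac{1}{9}\right) 75 = \left(-11 + \frac{4}{3}\right) 75 = \left(- \frac{29}{3}\right) 75 = -725$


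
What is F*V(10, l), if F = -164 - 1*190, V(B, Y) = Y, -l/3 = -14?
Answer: -14868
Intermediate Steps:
l = 42 (l = -3*(-14) = 42)
F = -354 (F = -164 - 190 = -354)
F*V(10, l) = -354*42 = -14868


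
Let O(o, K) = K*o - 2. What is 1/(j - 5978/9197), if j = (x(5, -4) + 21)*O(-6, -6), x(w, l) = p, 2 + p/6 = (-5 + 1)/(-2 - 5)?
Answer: 64379/27162880 ≈ 0.0023701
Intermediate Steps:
p = -60/7 (p = -12 + 6*((-5 + 1)/(-2 - 5)) = -12 + 6*(-4/(-7)) = -12 + 6*(-4*(-⅐)) = -12 + 6*(4/7) = -12 + 24/7 = -60/7 ≈ -8.5714)
x(w, l) = -60/7
O(o, K) = -2 + K*o
j = 2958/7 (j = (-60/7 + 21)*(-2 - 6*(-6)) = 87*(-2 + 36)/7 = (87/7)*34 = 2958/7 ≈ 422.57)
1/(j - 5978/9197) = 1/(2958/7 - 5978/9197) = 1/(27162880/64379) = 64379/27162880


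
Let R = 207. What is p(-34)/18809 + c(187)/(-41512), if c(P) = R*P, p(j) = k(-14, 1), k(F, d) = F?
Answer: -104094107/111542744 ≈ -0.93322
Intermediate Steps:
p(j) = -14
c(P) = 207*P
p(-34)/18809 + c(187)/(-41512) = -14/18809 + (207*187)/(-41512) = -14*1/18809 + 38709*(-1/41512) = -2/2687 - 38709/41512 = -104094107/111542744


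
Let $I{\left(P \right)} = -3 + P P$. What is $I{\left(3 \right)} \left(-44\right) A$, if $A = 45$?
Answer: $-11880$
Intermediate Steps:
$I{\left(P \right)} = -3 + P^{2}$
$I{\left(3 \right)} \left(-44\right) A = \left(-3 + 3^{2}\right) \left(-44\right) 45 = \left(-3 + 9\right) \left(-44\right) 45 = 6 \left(-44\right) 45 = \left(-264\right) 45 = -11880$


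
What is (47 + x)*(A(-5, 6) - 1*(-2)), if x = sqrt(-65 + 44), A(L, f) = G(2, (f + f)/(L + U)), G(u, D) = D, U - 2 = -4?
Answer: 94/7 + 2*I*sqrt(21)/7 ≈ 13.429 + 1.3093*I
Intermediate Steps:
U = -2 (U = 2 - 4 = -2)
A(L, f) = 2*f/(-2 + L) (A(L, f) = (f + f)/(L - 2) = (2*f)/(-2 + L) = 2*f/(-2 + L))
x = I*sqrt(21) (x = sqrt(-21) = I*sqrt(21) ≈ 4.5826*I)
(47 + x)*(A(-5, 6) - 1*(-2)) = (47 + I*sqrt(21))*(2*6/(-2 - 5) - 1*(-2)) = (47 + I*sqrt(21))*(2*6/(-7) + 2) = (47 + I*sqrt(21))*(2*6*(-1/7) + 2) = (47 + I*sqrt(21))*(-12/7 + 2) = (47 + I*sqrt(21))*(2/7) = 94/7 + 2*I*sqrt(21)/7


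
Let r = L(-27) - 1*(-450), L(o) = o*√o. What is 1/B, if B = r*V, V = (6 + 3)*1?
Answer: 50/222183 + I*√3/24687 ≈ 0.00022504 + 7.016e-5*I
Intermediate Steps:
L(o) = o^(3/2)
r = 450 - 81*I*√3 (r = (-27)^(3/2) - 1*(-450) = -81*I*√3 + 450 = 450 - 81*I*√3 ≈ 450.0 - 140.3*I)
V = 9 (V = 9*1 = 9)
B = 4050 - 729*I*√3 (B = (450 - 81*I*√3)*9 = 4050 - 729*I*√3 ≈ 4050.0 - 1262.7*I)
1/B = 1/(4050 - 729*I*√3)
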